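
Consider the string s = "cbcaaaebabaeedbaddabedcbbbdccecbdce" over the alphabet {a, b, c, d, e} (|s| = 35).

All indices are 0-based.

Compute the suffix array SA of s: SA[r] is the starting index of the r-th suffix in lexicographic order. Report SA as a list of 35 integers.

rank→(start, suffix):
  0 → (3, 'aaaebabaeedbaddabedcbbbdccecbdce')
  1 → (4, 'aaebabaeedbaddabedcbbbdccecbdce')
  2 → (8, 'abaeedbaddabedcbbbdccecbdce')
  3 → (18, 'abedcbbbdccecbdce')
  4 → (15, 'addabedcbbbdccecbdce')
  5 → (5, 'aebabaeedbaddabedcbbbdccecbdce')
  6 → (10, 'aeedbaddabedcbbbdccecbdce')
  7 → (7, 'babaeedbaddabedcbbbdccecbdce')
  8 → (14, 'baddabedcbbbdccecbdce')
  9 → (9, 'baeedbaddabedcbbbdccecbdce')
  10 → (23, 'bbbdccecbdce')
  11 → (24, 'bbdccecbdce')
  12 → (1, 'bcaaaebabaeedbaddabedcbbbdccecbdce')
  13 → (25, 'bdccecbdce')
  14 → (31, 'bdce')
  15 → (19, 'bedcbbbdccecbdce')
  16 → (2, 'caaaebabaeedbaddabedcbbbdccecbdce')
  17 → (22, 'cbbbdccecbdce')
  18 → (0, 'cbcaaaebabaeedbaddabedcbbbdccecbdce')
  19 → (30, 'cbdce')
  20 → (27, 'ccecbdce')
  21 → (33, 'ce')
  22 → (28, 'cecbdce')
  23 → (17, 'dabedcbbbdccecbdce')
  24 → (13, 'dbaddabedcbbbdccecbdce')
  25 → (21, 'dcbbbdccecbdce')
  26 → (26, 'dccecbdce')
  27 → (32, 'dce')
  28 → (16, 'ddabedcbbbdccecbdce')
  29 → (34, 'e')
  30 → (6, 'ebabaeedbaddabedcbbbdccecbdce')
  31 → (29, 'ecbdce')
  32 → (12, 'edbaddabedcbbbdccecbdce')
  33 → (20, 'edcbbbdccecbdce')
  34 → (11, 'eedbaddabedcbbbdccecbdce')

[3, 4, 8, 18, 15, 5, 10, 7, 14, 9, 23, 24, 1, 25, 31, 19, 2, 22, 0, 30, 27, 33, 28, 17, 13, 21, 26, 32, 16, 34, 6, 29, 12, 20, 11]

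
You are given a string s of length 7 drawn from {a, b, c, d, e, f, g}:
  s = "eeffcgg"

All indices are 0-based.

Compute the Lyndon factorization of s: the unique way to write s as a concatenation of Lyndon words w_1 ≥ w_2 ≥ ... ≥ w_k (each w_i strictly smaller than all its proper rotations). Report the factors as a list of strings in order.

["eeff", "cgg"]

emit factor 1: 'eeff' (i=0, period=4)
emit factor 2: 'cgg' (i=4, period=3)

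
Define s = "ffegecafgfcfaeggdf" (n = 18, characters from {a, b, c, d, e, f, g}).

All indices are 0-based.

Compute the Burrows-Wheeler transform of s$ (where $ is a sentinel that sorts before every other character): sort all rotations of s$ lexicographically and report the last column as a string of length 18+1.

rank  rotation             last
    0  $ffegecafgfcfaeggdf  f
    1  aeggdf$ffegecafgfcf  f
    2  afgfcfaeggdf$ffegec  c
    3  cafgfcfaeggdf$ffege  e
    4  cfaeggdf$ffegecafgf  f
    5  df$ffegecafgfcfaegg  g
    6  ecafgfcfaeggdf$ffeg  g
    7  egecafgfcfaeggdf$ff  f
    8  eggdf$ffegecafgfcfa  a
    9  f$ffegecafgfcfaeggd  d
   10  faeggdf$ffegecafgfc  c
   11  fcfaeggdf$ffegecafg  g
   12  fegecafgfcfaeggdf$f  f
   13  ffegecafgfcfaeggdf$  $
   14  fgfcfaeggdf$ffegeca  a
   15  gdf$ffegecafgfcfaeg  g
   16  gecafgfcfaeggdf$ffe  e
   17  gfcfaeggdf$ffegecaf  f
   18  ggdf$ffegecafgfcfae  e

ffcefggfadcgf$agefe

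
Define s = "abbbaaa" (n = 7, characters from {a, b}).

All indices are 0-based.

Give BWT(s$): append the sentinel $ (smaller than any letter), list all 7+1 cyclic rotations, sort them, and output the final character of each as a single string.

aaab$bba

rank  rotation  last
    0  $abbbaaa  a
    1  a$abbbaa  a
    2  aa$abbba  a
    3  aaa$abbb  b
    4  abbbaaa$  $
    5  baaa$abb  b
    6  bbaaa$ab  b
    7  bbbaaa$a  a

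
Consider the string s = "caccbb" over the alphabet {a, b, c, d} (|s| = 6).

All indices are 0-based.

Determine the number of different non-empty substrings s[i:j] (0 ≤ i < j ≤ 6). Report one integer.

rank | idx | suffix
   0 |   1 | accbb
   1 |   5 | b
   2 |   4 | bb
   3 |   0 | caccbb
   4 |   3 | cbb
   5 |   2 | ccbb

SA = [1, 5, 4, 0, 3, 2]
i: (SA[i-1],SA[i]) lcp shared
  1: (1,5) 0 ''
  2: (5,4) 1 'b'
  3: (4,0) 0 ''
  4: (0,3) 1 'c'
  5: (3,2) 1 'c'

n(n+1)/2 = 6·7/2 = 21
Σ LCP = 0 + 0 + 1 + 0 + 1 + 1 = 3
distinct = 21 − 3 = 18

18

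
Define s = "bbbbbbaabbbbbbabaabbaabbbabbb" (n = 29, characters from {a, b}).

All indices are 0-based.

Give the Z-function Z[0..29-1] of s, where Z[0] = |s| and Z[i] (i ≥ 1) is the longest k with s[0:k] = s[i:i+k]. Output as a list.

Z[0]=29
i=1: outside box; Z[1]=5 extend→box=[1,6)
i=2: min(r-i=4, Z[1]=5)=4; Z[2]=4
i=3: min(r-i=3, Z[2]=4)=3; Z[3]=3
i=4: min(r-i=2, Z[3]=3)=2; Z[4]=2
i=5: min(r-i=1, Z[4]=2)=1; Z[5]=1
i=6: outside box; Z[6]=0
i=7: outside box; Z[7]=0
i=8: outside box; Z[8]=7 extend→box=[8,15)
i=9: min(r-i=6, Z[1]=5)=5; Z[9]=5
i=10: min(r-i=5, Z[2]=4)=4; Z[10]=4
i=11: min(r-i=4, Z[3]=3)=3; Z[11]=3
i=12: min(r-i=3, Z[4]=2)=2; Z[12]=2
i=13: min(r-i=2, Z[5]=1)=1; Z[13]=1
i=14: min(r-i=1, Z[6]=0)=0; Z[14]=0
i=15: outside box; Z[15]=1 extend→box=[15,16)
i=16: outside box; Z[16]=0
i=17: outside box; Z[17]=0
i=18: outside box; Z[18]=2 extend→box=[18,20)
i=19: min(r-i=1, Z[1]=5)=1; Z[19]=1
i=20: outside box; Z[20]=0
i=21: outside box; Z[21]=0
i=22: outside box; Z[22]=3 extend→box=[22,25)
i=23: min(r-i=2, Z[1]=5)=2; Z[23]=2
i=24: min(r-i=1, Z[2]=4)=1; Z[24]=1
i=25: outside box; Z[25]=0
i=26: outside box; Z[26]=3 extend→box=[26,29)
i=27: min(r-i=2, Z[1]=5)=2; Z[27]=2
i=28: min(r-i=1, Z[2]=4)=1; Z[28]=1

[29, 5, 4, 3, 2, 1, 0, 0, 7, 5, 4, 3, 2, 1, 0, 1, 0, 0, 2, 1, 0, 0, 3, 2, 1, 0, 3, 2, 1]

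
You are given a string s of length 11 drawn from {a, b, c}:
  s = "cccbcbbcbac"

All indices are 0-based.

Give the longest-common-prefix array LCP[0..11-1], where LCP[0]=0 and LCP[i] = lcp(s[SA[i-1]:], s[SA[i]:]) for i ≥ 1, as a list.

[0, 0, 1, 1, 3, 0, 1, 2, 2, 1, 2]

rank | idx | suffix
   0 |   9 | ac
   1 |   8 | bac
   2 |   5 | bbcbac
   3 |   6 | bcbac
   4 |   3 | bcbbcbac
   5 |  10 | c
   6 |   7 | cbac
   7 |   4 | cbbcbac
   8 |   2 | cbcbbcbac
   9 |   1 | ccbcbbcbac
  10 |   0 | cccbcbbcbac

SA = [9, 8, 5, 6, 3, 10, 7, 4, 2, 1, 0]
rank  pair      lcp
   1  s[9:],s[8:]  0  ''
   2  s[8:],s[5:]  1  'b'
   3  s[5:],s[6:]  1  'b'
   4  s[6:],s[3:]  3  'bcb'
   5  s[3:],s[10:]  0  ''
   6  s[10:],s[7:]  1  'c'
   7  s[7:],s[4:]  2  'cb'
   8  s[4:],s[2:]  2  'cb'
   9  s[2:],s[1:]  1  'c'
  10  s[1:],s[0:]  2  'cc'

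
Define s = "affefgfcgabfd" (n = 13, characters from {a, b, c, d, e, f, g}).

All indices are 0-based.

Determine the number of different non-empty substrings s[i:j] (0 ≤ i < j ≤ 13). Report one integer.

rank→(start, suffix):
  0 → (9, 'abfd')
  1 → (0, 'affefgfcgabfd')
  2 → (10, 'bfd')
  3 → (7, 'cgabfd')
  4 → (12, 'd')
  5 → (3, 'efgfcgabfd')
  6 → (6, 'fcgabfd')
  7 → (11, 'fd')
  8 → (2, 'fefgfcgabfd')
  9 → (1, 'ffefgfcgabfd')
  10 → (4, 'fgfcgabfd')
  11 → (8, 'gabfd')
  12 → (5, 'gfcgabfd')

SA = [9, 0, 10, 7, 12, 3, 6, 11, 2, 1, 4, 8, 5]
rank  pair      lcp
   1  s[9:],s[0:]  1  'a'
   2  s[0:],s[10:]  0  ''
   3  s[10:],s[7:]  0  ''
   4  s[7:],s[12:]  0  ''
   5  s[12:],s[3:]  0  ''
   6  s[3:],s[6:]  0  ''
   7  s[6:],s[11:]  1  'f'
   8  s[11:],s[2:]  1  'f'
   9  s[2:],s[1:]  1  'f'
  10  s[1:],s[4:]  1  'f'
  11  s[4:],s[8:]  0  ''
  12  s[8:],s[5:]  1  'g'

n(n+1)/2 = 13·14/2 = 91
Σ LCP = 0 + 1 + 0 + 0 + 0 + 0 + 0 + 1 + 1 + 1 + 1 + 0 + 1 = 6
distinct = 91 − 6 = 85

85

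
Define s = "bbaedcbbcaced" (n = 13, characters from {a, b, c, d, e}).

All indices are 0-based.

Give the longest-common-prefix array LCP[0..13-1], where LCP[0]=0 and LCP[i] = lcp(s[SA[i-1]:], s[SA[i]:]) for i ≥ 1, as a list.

sorted suffixes:
  #0 SA[0]=9  'aced'
  #1 SA[1]=2  'aedcbbcaced'
  #2 SA[2]=1  'baedcbbcaced'
  #3 SA[3]=0  'bbaedcbbcaced'
  #4 SA[4]=6  'bbcaced'
  #5 SA[5]=7  'bcaced'
  #6 SA[6]=8  'caced'
  #7 SA[7]=5  'cbbcaced'
  #8 SA[8]=10  'ced'
  #9 SA[9]=12  'd'
  #10 SA[10]=4  'dcbbcaced'
  #11 SA[11]=11  'ed'
  #12 SA[12]=3  'edcbbcaced'

SA = [9, 2, 1, 0, 6, 7, 8, 5, 10, 12, 4, 11, 3]
rank  pair      lcp
   1  s[9:],s[2:]  1  'a'
   2  s[2:],s[1:]  0  ''
   3  s[1:],s[0:]  1  'b'
   4  s[0:],s[6:]  2  'bb'
   5  s[6:],s[7:]  1  'b'
   6  s[7:],s[8:]  0  ''
   7  s[8:],s[5:]  1  'c'
   8  s[5:],s[10:]  1  'c'
   9  s[10:],s[12:]  0  ''
  10  s[12:],s[4:]  1  'd'
  11  s[4:],s[11:]  0  ''
  12  s[11:],s[3:]  2  'ed'

[0, 1, 0, 1, 2, 1, 0, 1, 1, 0, 1, 0, 2]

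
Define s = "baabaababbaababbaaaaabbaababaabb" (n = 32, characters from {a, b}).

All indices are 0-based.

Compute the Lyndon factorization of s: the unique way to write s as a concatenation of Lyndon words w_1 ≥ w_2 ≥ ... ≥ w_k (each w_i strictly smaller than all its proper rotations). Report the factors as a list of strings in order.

emit factor 1: 'b' (i=0, period=1)
emit factor 2: 'aabaababbaababb' (i=1, period=15)
emit factor 3: 'aaaaabbaababaabb' (i=16, period=16)

["b", "aabaababbaababb", "aaaaabbaababaabb"]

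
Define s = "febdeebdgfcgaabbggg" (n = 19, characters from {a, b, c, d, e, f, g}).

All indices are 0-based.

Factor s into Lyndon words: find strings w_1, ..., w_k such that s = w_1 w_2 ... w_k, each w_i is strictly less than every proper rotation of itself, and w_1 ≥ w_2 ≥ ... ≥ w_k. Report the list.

["f", "e", "bdeebdgfcg", "aabbggg"]

emit factor 1: 'f' (i=0, period=1)
emit factor 2: 'e' (i=1, period=1)
emit factor 3: 'bdeebdgfcg' (i=2, period=10)
emit factor 4: 'aabbggg' (i=12, period=7)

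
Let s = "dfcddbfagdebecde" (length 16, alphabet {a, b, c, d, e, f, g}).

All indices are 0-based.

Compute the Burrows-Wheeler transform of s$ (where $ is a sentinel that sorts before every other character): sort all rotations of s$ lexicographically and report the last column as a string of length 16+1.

efedfedccg$ddbbda

rank  rotation           last
    0  $dfcddbfagdebecde  e
    1  agdebecde$dfcddbf  f
    2  becde$dfcddbfagde  e
    3  bfagdebecde$dfcdd  d
    4  cddbfagdebecde$df  f
    5  cde$dfcddbfagdebe  e
    6  dbfagdebecde$dfcd  d
    7  ddbfagdebecde$dfc  c
    8  de$dfcddbfagdebec  c
    9  debecde$dfcddbfag  g
   10  dfcddbfagdebecde$  $
   11  e$dfcddbfagdebecd  d
   12  ebecde$dfcddbfagd  d
   13  ecde$dfcddbfagdeb  b
   14  fagdebecde$dfcddb  b
   15  fcddbfagdebecde$d  d
   16  gdebecde$dfcddbfa  a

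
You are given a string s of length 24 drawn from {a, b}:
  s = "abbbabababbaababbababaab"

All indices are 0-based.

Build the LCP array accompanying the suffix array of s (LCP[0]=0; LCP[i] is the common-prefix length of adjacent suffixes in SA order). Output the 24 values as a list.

[0, 3, 1, 2, 3, 5, 4, 6, 2, 4, 3, 0, 1, 4, 2, 4, 6, 5, 3, 5, 1, 3, 7, 2]

rank | idx | suffix
   0 |  21 | aab
   1 |  11 | aababbababaab
   2 |  22 | ab
   3 |  19 | abaab
   4 |  17 | ababaab
   5 |   4 | abababbaababbababaab
   6 |   6 | ababbaababbababaab
   7 |  12 | ababbababaab
   8 |   8 | abbaababbababaab
   9 |  14 | abbababaab
  10 |   0 | abbbabababbaababbababaab
  11 |  23 | b
  12 |  20 | baab
  13 |  10 | baababbababaab
  14 |  18 | babaab
  15 |  16 | bababaab
  16 |   3 | babababbaababbababaab
  17 |   5 | bababbaababbababaab
  18 |   7 | babbaababbababaab
  19 |  13 | babbababaab
  20 |   9 | bbaababbababaab
  21 |  15 | bbababaab
  22 |   2 | bbabababbaababbababaab
  23 |   1 | bbbabababbaababbababaab

SA = [21, 11, 22, 19, 17, 4, 6, 12, 8, 14, 0, 23, 20, 10, 18, 16, 3, 5, 7, 13, 9, 15, 2, 1]
i: (SA[i-1],SA[i]) lcp shared
  1: (21,11) 3 'aab'
  2: (11,22) 1 'a'
  3: (22,19) 2 'ab'
  4: (19,17) 3 'aba'
  5: (17,4) 5 'ababa'
  6: (4,6) 4 'abab'
  7: (6,12) 6 'ababba'
  8: (12,8) 2 'ab'
  9: (8,14) 4 'abba'
  10: (14,0) 3 'abb'
  11: (0,23) 0 ''
  12: (23,20) 1 'b'
  13: (20,10) 4 'baab'
  14: (10,18) 2 'ba'
  15: (18,16) 4 'baba'
  16: (16,3) 6 'bababa'
  17: (3,5) 5 'babab'
  18: (5,7) 3 'bab'
  19: (7,13) 5 'babba'
  20: (13,9) 1 'b'
  21: (9,15) 3 'bba'
  22: (15,2) 7 'bbababa'
  23: (2,1) 2 'bb'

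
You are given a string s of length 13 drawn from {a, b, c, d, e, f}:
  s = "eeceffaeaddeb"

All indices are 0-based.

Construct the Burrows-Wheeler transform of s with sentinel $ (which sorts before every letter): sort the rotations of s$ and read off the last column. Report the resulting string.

rank  rotation        last
    0  $eeceffaeaddeb  b
    1  addeb$eeceffae  e
    2  aeaddeb$eeceff  f
    3  b$eeceffaeadde  e
    4  ceffaeaddeb$ee  e
    5  ddeb$eeceffaea  a
    6  deb$eeceffaead  d
    7  eaddeb$eeceffa  a
    8  eb$eeceffaeadd  d
    9  eceffaeaddeb$e  e
   10  eeceffaeaddeb$  $
   11  effaeaddeb$eec  c
   12  faeaddeb$eecef  f
   13  ffaeaddeb$eece  e

befeeadade$cfe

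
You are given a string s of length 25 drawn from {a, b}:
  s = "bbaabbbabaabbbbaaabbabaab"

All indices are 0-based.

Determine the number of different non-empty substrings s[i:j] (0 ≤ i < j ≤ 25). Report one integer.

248

rank→(start, suffix):
  0 → (15, 'aaabbabaab')
  1 → (22, 'aab')
  2 → (16, 'aabbabaab')
  3 → (2, 'aabbbabaabbbbaaabbabaab')
  4 → (9, 'aabbbbaaabbabaab')
  5 → (23, 'ab')
  6 → (20, 'abaab')
  7 → (7, 'abaabbbbaaabbabaab')
  8 → (17, 'abbabaab')
  9 → (3, 'abbbabaabbbbaaabbabaab')
  10 → (10, 'abbbbaaabbabaab')
  11 → (24, 'b')
  12 → (14, 'baaabbabaab')
  13 → (21, 'baab')
  14 → (1, 'baabbbabaabbbbaaabbabaab')
  15 → (8, 'baabbbbaaabbabaab')
  16 → (19, 'babaab')
  17 → (6, 'babaabbbbaaabbabaab')
  18 → (13, 'bbaaabbabaab')
  19 → (0, 'bbaabbbabaabbbbaaabbabaab')
  20 → (18, 'bbabaab')
  21 → (5, 'bbabaabbbbaaabbabaab')
  22 → (12, 'bbbaaabbabaab')
  23 → (4, 'bbbabaabbbbaaabbabaab')
  24 → (11, 'bbbbaaabbabaab')

SA = [15, 22, 16, 2, 9, 23, 20, 7, 17, 3, 10, 24, 14, 21, 1, 8, 19, 6, 13, 0, 18, 5, 12, 4, 11]
rank  pair      lcp
   1  s[15:],s[22:]  2  'aa'
   2  s[22:],s[16:]  3  'aab'
   3  s[16:],s[2:]  4  'aabb'
   4  s[2:],s[9:]  5  'aabbb'
   5  s[9:],s[23:]  1  'a'
   6  s[23:],s[20:]  2  'ab'
   7  s[20:],s[7:]  5  'abaab'
   8  s[7:],s[17:]  2  'ab'
   9  s[17:],s[3:]  3  'abb'
  10  s[3:],s[10:]  4  'abbb'
  11  s[10:],s[24:]  0  ''
  12  s[24:],s[14:]  1  'b'
  13  s[14:],s[21:]  3  'baa'
  14  s[21:],s[1:]  4  'baab'
  15  s[1:],s[8:]  6  'baabbb'
  16  s[8:],s[19:]  2  'ba'
  17  s[19:],s[6:]  6  'babaab'
  18  s[6:],s[13:]  1  'b'
  19  s[13:],s[0:]  4  'bbaa'
  20  s[0:],s[18:]  3  'bba'
  21  s[18:],s[5:]  7  'bbabaab'
  22  s[5:],s[12:]  2  'bb'
  23  s[12:],s[4:]  4  'bbba'
  24  s[4:],s[11:]  3  'bbb'

n(n+1)/2 = 25·26/2 = 325
Σ LCP = 0 + 2 + 3 + 4 + 5 + 1 + 2 + 5 + 2 + 3 + 4 + 0 + 1 + 3 + 4 + 6 + 2 + 6 + 1 + 4 + 3 + 7 + 2 + 4 + 3 = 77
distinct = 325 − 77 = 248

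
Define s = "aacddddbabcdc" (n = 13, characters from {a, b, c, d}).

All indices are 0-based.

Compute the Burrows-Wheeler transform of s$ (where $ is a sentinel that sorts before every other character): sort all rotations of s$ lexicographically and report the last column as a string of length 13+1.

c$badadbadcddc

rank  rotation        last
    0  $aacddddbabcdc  c
    1  aacddddbabcdc$  $
    2  abcdc$aacddddb  b
    3  acddddbabcdc$a  a
    4  babcdc$aacdddd  d
    5  bcdc$aacddddba  a
    6  c$aacddddbabcd  d
    7  cdc$aacddddbab  b
    8  cddddbabcdc$aa  a
    9  dbabcdc$aacddd  d
   10  dc$aacddddbabc  c
   11  ddbabcdc$aacdd  d
   12  dddbabcdc$aacd  d
   13  ddddbabcdc$aac  c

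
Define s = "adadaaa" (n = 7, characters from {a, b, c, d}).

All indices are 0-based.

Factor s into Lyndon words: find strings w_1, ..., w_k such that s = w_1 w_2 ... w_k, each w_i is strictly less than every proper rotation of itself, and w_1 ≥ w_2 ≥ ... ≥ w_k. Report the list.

emit factor 1: 'ad' (i=0, period=2)
emit factor 2: 'ad' (i=2, period=2)
emit factor 3: 'a' (i=4, period=1)
emit factor 4: 'a' (i=5, period=1)
emit factor 5: 'a' (i=6, period=1)

["ad", "ad", "a", "a", "a"]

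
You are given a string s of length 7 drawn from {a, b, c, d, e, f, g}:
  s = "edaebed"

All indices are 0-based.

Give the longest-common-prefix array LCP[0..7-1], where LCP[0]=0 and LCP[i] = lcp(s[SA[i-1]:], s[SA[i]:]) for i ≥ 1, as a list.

[0, 0, 0, 1, 0, 1, 2]

sorted suffixes:
  #0 SA[0]=2  'aebed'
  #1 SA[1]=4  'bed'
  #2 SA[2]=6  'd'
  #3 SA[3]=1  'daebed'
  #4 SA[4]=3  'ebed'
  #5 SA[5]=5  'ed'
  #6 SA[6]=0  'edaebed'

SA = [2, 4, 6, 1, 3, 5, 0]
[i] adj suffixes → lcp
  [1] 2/4 → 0 ('')
  [2] 4/6 → 0 ('')
  [3] 6/1 → 1 ('d')
  [4] 1/3 → 0 ('')
  [5] 3/5 → 1 ('e')
  [6] 5/0 → 2 ('ed')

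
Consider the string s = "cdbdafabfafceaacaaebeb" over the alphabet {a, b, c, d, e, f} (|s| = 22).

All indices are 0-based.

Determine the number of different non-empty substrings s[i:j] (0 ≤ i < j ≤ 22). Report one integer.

sorted suffixes:
  #0 SA[0]=13  'aacaaebeb'
  #1 SA[1]=16  'aaebeb'
  #2 SA[2]=6  'abfafceaacaaebeb'
  #3 SA[3]=14  'acaaebeb'
  #4 SA[4]=17  'aebeb'
  #5 SA[5]=4  'afabfafceaacaaebeb'
  #6 SA[6]=9  'afceaacaaebeb'
  #7 SA[7]=21  'b'
  #8 SA[8]=2  'bdafabfafceaacaaebeb'
  #9 SA[9]=19  'beb'
  #10 SA[10]=7  'bfafceaacaaebeb'
  #11 SA[11]=15  'caaebeb'
  #12 SA[12]=0  'cdbdafabfafceaacaaebeb'
  #13 SA[13]=11  'ceaacaaebeb'
  #14 SA[14]=3  'dafabfafceaacaaebeb'
  #15 SA[15]=1  'dbdafabfafceaacaaebeb'
  #16 SA[16]=12  'eaacaaebeb'
  #17 SA[17]=20  'eb'
  #18 SA[18]=18  'ebeb'
  #19 SA[19]=5  'fabfafceaacaaebeb'
  #20 SA[20]=8  'fafceaacaaebeb'
  #21 SA[21]=10  'fceaacaaebeb'

SA = [13, 16, 6, 14, 17, 4, 9, 21, 2, 19, 7, 15, 0, 11, 3, 1, 12, 20, 18, 5, 8, 10]
[i] adj suffixes → lcp
  [1] 13/16 → 2 ('aa')
  [2] 16/6 → 1 ('a')
  [3] 6/14 → 1 ('a')
  [4] 14/17 → 1 ('a')
  [5] 17/4 → 1 ('a')
  [6] 4/9 → 2 ('af')
  [7] 9/21 → 0 ('')
  [8] 21/2 → 1 ('b')
  [9] 2/19 → 1 ('b')
  [10] 19/7 → 1 ('b')
  [11] 7/15 → 0 ('')
  [12] 15/0 → 1 ('c')
  [13] 0/11 → 1 ('c')
  [14] 11/3 → 0 ('')
  [15] 3/1 → 1 ('d')
  [16] 1/12 → 0 ('')
  [17] 12/20 → 1 ('e')
  [18] 20/18 → 2 ('eb')
  [19] 18/5 → 0 ('')
  [20] 5/8 → 2 ('fa')
  [21] 8/10 → 1 ('f')

n(n+1)/2 = 22·23/2 = 253
Σ LCP = 0 + 2 + 1 + 1 + 1 + 1 + 2 + 0 + 1 + 1 + 1 + 0 + 1 + 1 + 0 + 1 + 0 + 1 + 2 + 0 + 2 + 1 = 20
distinct = 253 − 20 = 233

233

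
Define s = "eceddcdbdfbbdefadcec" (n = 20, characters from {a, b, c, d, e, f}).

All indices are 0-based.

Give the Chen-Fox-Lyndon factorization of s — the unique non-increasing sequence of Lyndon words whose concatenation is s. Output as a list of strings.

emit factor 1: 'e' (i=0, period=1)
emit factor 2: 'cedd' (i=1, period=4)
emit factor 3: 'cd' (i=5, period=2)
emit factor 4: 'bdf' (i=7, period=3)
emit factor 5: 'bbdef' (i=10, period=5)
emit factor 6: 'adcec' (i=15, period=5)

["e", "cedd", "cd", "bdf", "bbdef", "adcec"]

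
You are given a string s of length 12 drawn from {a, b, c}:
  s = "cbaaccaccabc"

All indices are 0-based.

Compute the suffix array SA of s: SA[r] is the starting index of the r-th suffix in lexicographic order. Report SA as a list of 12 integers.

[2, 9, 6, 3, 1, 10, 11, 8, 5, 0, 7, 4]

sorted suffixes:
  #0 SA[0]=2  'aaccaccabc'
  #1 SA[1]=9  'abc'
  #2 SA[2]=6  'accabc'
  #3 SA[3]=3  'accaccabc'
  #4 SA[4]=1  'baaccaccabc'
  #5 SA[5]=10  'bc'
  #6 SA[6]=11  'c'
  #7 SA[7]=8  'cabc'
  #8 SA[8]=5  'caccabc'
  #9 SA[9]=0  'cbaaccaccabc'
  #10 SA[10]=7  'ccabc'
  #11 SA[11]=4  'ccaccabc'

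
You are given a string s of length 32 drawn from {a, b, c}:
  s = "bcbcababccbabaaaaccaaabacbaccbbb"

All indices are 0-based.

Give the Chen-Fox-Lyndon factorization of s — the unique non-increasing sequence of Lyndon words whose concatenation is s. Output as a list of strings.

emit factor 1: 'bc' (i=0, period=2)
emit factor 2: 'bc' (i=2, period=2)
emit factor 3: 'ababccb' (i=4, period=7)
emit factor 4: 'ab' (i=11, period=2)
emit factor 5: 'aaaaccaaabacbaccbbb' (i=13, period=19)

["bc", "bc", "ababccb", "ab", "aaaaccaaabacbaccbbb"]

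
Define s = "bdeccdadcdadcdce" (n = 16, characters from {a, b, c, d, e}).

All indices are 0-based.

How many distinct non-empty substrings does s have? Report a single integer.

rank | idx | suffix
   0 |   6 | adcdadcdce
   1 |  10 | adcdce
   2 |   0 | bdeccdadcdadcdce
   3 |   3 | ccdadcdadcdce
   4 |   4 | cdadcdadcdce
   5 |   8 | cdadcdce
   6 |  12 | cdce
   7 |  14 | ce
   8 |   5 | dadcdadcdce
   9 |   9 | dadcdce
  10 |   7 | dcdadcdce
  11 |  11 | dcdce
  12 |  13 | dce
  13 |   1 | deccdadcdadcdce
  14 |  15 | e
  15 |   2 | eccdadcdadcdce

SA = [6, 10, 0, 3, 4, 8, 12, 14, 5, 9, 7, 11, 13, 1, 15, 2]
i: (SA[i-1],SA[i]) lcp shared
  1: (6,10) 4 'adcd'
  2: (10,0) 0 ''
  3: (0,3) 0 ''
  4: (3,4) 1 'c'
  5: (4,8) 6 'cdadcd'
  6: (8,12) 2 'cd'
  7: (12,14) 1 'c'
  8: (14,5) 0 ''
  9: (5,9) 5 'dadcd'
  10: (9,7) 1 'd'
  11: (7,11) 3 'dcd'
  12: (11,13) 2 'dc'
  13: (13,1) 1 'd'
  14: (1,15) 0 ''
  15: (15,2) 1 'e'

n(n+1)/2 = 16·17/2 = 136
Σ LCP = 0 + 4 + 0 + 0 + 1 + 6 + 2 + 1 + 0 + 5 + 1 + 3 + 2 + 1 + 0 + 1 = 27
distinct = 136 − 27 = 109

109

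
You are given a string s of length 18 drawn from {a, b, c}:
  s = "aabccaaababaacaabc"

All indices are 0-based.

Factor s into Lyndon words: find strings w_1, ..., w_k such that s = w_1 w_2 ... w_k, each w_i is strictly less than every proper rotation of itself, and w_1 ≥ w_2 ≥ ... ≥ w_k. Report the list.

emit factor 1: 'aabcc' (i=0, period=5)
emit factor 2: 'aaababaacaabc' (i=5, period=13)

["aabcc", "aaababaacaabc"]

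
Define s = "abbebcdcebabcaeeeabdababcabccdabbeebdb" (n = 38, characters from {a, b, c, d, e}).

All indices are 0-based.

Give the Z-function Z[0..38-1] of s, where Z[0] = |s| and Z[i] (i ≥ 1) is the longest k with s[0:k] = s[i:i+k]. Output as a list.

[38, 0, 0, 0, 0, 0, 0, 0, 0, 0, 2, 0, 0, 1, 0, 0, 0, 2, 0, 0, 2, 0, 2, 0, 0, 2, 0, 0, 0, 0, 4, 0, 0, 0, 0, 0, 0, 0]

Z[0]=38
i=1: fresh scan; Z[1]=0
i=2: fresh scan; Z[2]=0
i=3: fresh scan; Z[3]=0
i=4: fresh scan; Z[4]=0
i=5: fresh scan; Z[5]=0
i=6: fresh scan; Z[6]=0
i=7: fresh scan; Z[7]=0
i=8: fresh scan; Z[8]=0
i=9: fresh scan; Z[9]=0
i=10: fresh scan; Z[10]=2 scan→box=[10,12)
i=11: min(r-i=1, Z[1]=0)=0; Z[11]=0
i=12: fresh scan; Z[12]=0
i=13: fresh scan; Z[13]=1 scan→box=[13,14)
i=14: fresh scan; Z[14]=0
i=15: fresh scan; Z[15]=0
i=16: fresh scan; Z[16]=0
i=17: fresh scan; Z[17]=2 scan→box=[17,19)
i=18: min(r-i=1, Z[1]=0)=0; Z[18]=0
i=19: fresh scan; Z[19]=0
i=20: fresh scan; Z[20]=2 scan→box=[20,22)
i=21: min(r-i=1, Z[1]=0)=0; Z[21]=0
i=22: fresh scan; Z[22]=2 scan→box=[22,24)
i=23: min(r-i=1, Z[1]=0)=0; Z[23]=0
i=24: fresh scan; Z[24]=0
i=25: fresh scan; Z[25]=2 scan→box=[25,27)
i=26: min(r-i=1, Z[1]=0)=0; Z[26]=0
i=27: fresh scan; Z[27]=0
i=28: fresh scan; Z[28]=0
i=29: fresh scan; Z[29]=0
i=30: fresh scan; Z[30]=4 scan→box=[30,34)
i=31: min(r-i=3, Z[1]=0)=0; Z[31]=0
i=32: min(r-i=2, Z[2]=0)=0; Z[32]=0
i=33: min(r-i=1, Z[3]=0)=0; Z[33]=0
i=34: fresh scan; Z[34]=0
i=35: fresh scan; Z[35]=0
i=36: fresh scan; Z[36]=0
i=37: fresh scan; Z[37]=0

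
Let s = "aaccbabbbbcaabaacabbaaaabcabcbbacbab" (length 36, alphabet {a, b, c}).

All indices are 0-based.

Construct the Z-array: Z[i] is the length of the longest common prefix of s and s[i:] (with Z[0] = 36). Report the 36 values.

Z[0]=36
i=1: outside box; Z[1]=1 grow→box=[1,2)
i=2: outside box; Z[2]=0
i=3: outside box; Z[3]=0
i=4: outside box; Z[4]=0
i=5: outside box; Z[5]=1 grow→box=[5,6)
i=6: outside box; Z[6]=0
i=7: outside box; Z[7]=0
i=8: outside box; Z[8]=0
i=9: outside box; Z[9]=0
i=10: outside box; Z[10]=0
i=11: outside box; Z[11]=2 grow→box=[11,13)
i=12: min(r-i=1, Z[1]=1)=1; Z[12]=1
i=13: outside box; Z[13]=0
i=14: outside box; Z[14]=3 grow→box=[14,17)
i=15: min(r-i=2, Z[1]=1)=1; Z[15]=1
i=16: min(r-i=1, Z[2]=0)=0; Z[16]=0
i=17: outside box; Z[17]=1 grow→box=[17,18)
i=18: outside box; Z[18]=0
i=19: outside box; Z[19]=0
i=20: outside box; Z[20]=2 grow→box=[20,22)
i=21: min(r-i=1, Z[1]=1)=1; Z[21]=2 grow→box=[21,23)
i=22: min(r-i=1, Z[1]=1)=1; Z[22]=2 grow→box=[22,24)
i=23: min(r-i=1, Z[1]=1)=1; Z[23]=1
i=24: outside box; Z[24]=0
i=25: outside box; Z[25]=0
i=26: outside box; Z[26]=1 grow→box=[26,27)
i=27: outside box; Z[27]=0
i=28: outside box; Z[28]=0
i=29: outside box; Z[29]=0
i=30: outside box; Z[30]=0
i=31: outside box; Z[31]=1 grow→box=[31,32)
i=32: outside box; Z[32]=0
i=33: outside box; Z[33]=0
i=34: outside box; Z[34]=1 grow→box=[34,35)
i=35: outside box; Z[35]=0

[36, 1, 0, 0, 0, 1, 0, 0, 0, 0, 0, 2, 1, 0, 3, 1, 0, 1, 0, 0, 2, 2, 2, 1, 0, 0, 1, 0, 0, 0, 0, 1, 0, 0, 1, 0]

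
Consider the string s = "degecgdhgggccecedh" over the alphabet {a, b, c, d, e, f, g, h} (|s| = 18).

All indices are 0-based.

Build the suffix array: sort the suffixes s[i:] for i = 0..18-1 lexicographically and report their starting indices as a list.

[11, 12, 14, 4, 0, 16, 6, 13, 3, 15, 1, 10, 5, 2, 9, 8, 17, 7]

sorted suffixes:
  #0 SA[0]=11  'ccecedh'
  #1 SA[1]=12  'cecedh'
  #2 SA[2]=14  'cedh'
  #3 SA[3]=4  'cgdhgggccecedh'
  #4 SA[4]=0  'degecgdhgggccecedh'
  #5 SA[5]=16  'dh'
  #6 SA[6]=6  'dhgggccecedh'
  #7 SA[7]=13  'ecedh'
  #8 SA[8]=3  'ecgdhgggccecedh'
  #9 SA[9]=15  'edh'
  #10 SA[10]=1  'egecgdhgggccecedh'
  #11 SA[11]=10  'gccecedh'
  #12 SA[12]=5  'gdhgggccecedh'
  #13 SA[13]=2  'gecgdhgggccecedh'
  #14 SA[14]=9  'ggccecedh'
  #15 SA[15]=8  'gggccecedh'
  #16 SA[16]=17  'h'
  #17 SA[17]=7  'hgggccecedh'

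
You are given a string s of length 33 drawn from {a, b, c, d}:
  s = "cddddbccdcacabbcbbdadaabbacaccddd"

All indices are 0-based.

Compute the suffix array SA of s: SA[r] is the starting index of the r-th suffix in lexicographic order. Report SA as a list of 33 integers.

[21, 22, 12, 10, 25, 27, 19, 24, 23, 13, 16, 14, 5, 17, 11, 9, 26, 15, 6, 28, 7, 29, 0, 32, 20, 18, 4, 8, 31, 3, 30, 2, 1]

rank | idx | suffix
   0 |  21 | aabbacaccddd
   1 |  22 | abbacaccddd
   2 |  12 | abbcbbdadaabbacaccddd
   3 |  10 | acabbcbbdadaabbacaccddd
   4 |  25 | acaccddd
   5 |  27 | accddd
   6 |  19 | adaabbacaccddd
   7 |  24 | bacaccddd
   8 |  23 | bbacaccddd
   9 |  13 | bbcbbdadaabbacaccddd
  10 |  16 | bbdadaabbacaccddd
  11 |  14 | bcbbdadaabbacaccddd
  12 |   5 | bccdcacabbcbbdadaabbacaccddd
  13 |  17 | bdadaabbacaccddd
  14 |  11 | cabbcbbdadaabbacaccddd
  15 |   9 | cacabbcbbdadaabbacaccddd
  16 |  26 | caccddd
  17 |  15 | cbbdadaabbacaccddd
  18 |   6 | ccdcacabbcbbdadaabbacaccddd
  19 |  28 | ccddd
  20 |   7 | cdcacabbcbbdadaabbacaccddd
  21 |  29 | cddd
  22 |   0 | cddddbccdcacabbcbbdadaabbacaccddd
  23 |  32 | d
  24 |  20 | daabbacaccddd
  25 |  18 | dadaabbacaccddd
  26 |   4 | dbccdcacabbcbbdadaabbacaccddd
  27 |   8 | dcacabbcbbdadaabbacaccddd
  28 |  31 | dd
  29 |   3 | ddbccdcacabbcbbdadaabbacaccddd
  30 |  30 | ddd
  31 |   2 | dddbccdcacabbcbbdadaabbacaccddd
  32 |   1 | ddddbccdcacabbcbbdadaabbacaccddd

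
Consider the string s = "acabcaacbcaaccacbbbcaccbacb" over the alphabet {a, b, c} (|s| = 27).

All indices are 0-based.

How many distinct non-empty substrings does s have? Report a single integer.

326

sorted suffixes:
  #0 SA[0]=5  'aacbcaaccacbbbcaccbacb'
  #1 SA[1]=10  'aaccacbbbcaccbacb'
  #2 SA[2]=2  'abcaacbcaaccacbbbcaccbacb'
  #3 SA[3]=0  'acabcaacbcaaccacbbbcaccbacb'
  #4 SA[4]=24  'acb'
  #5 SA[5]=14  'acbbbcaccbacb'
  #6 SA[6]=6  'acbcaaccacbbbcaccbacb'
  #7 SA[7]=11  'accacbbbcaccbacb'
  #8 SA[8]=20  'accbacb'
  #9 SA[9]=26  'b'
  #10 SA[10]=23  'bacb'
  #11 SA[11]=16  'bbbcaccbacb'
  #12 SA[12]=17  'bbcaccbacb'
  #13 SA[13]=3  'bcaacbcaaccacbbbcaccbacb'
  #14 SA[14]=8  'bcaaccacbbbcaccbacb'
  #15 SA[15]=18  'bcaccbacb'
  #16 SA[16]=4  'caacbcaaccacbbbcaccbacb'
  #17 SA[17]=9  'caaccacbbbcaccbacb'
  #18 SA[18]=1  'cabcaacbcaaccacbbbcaccbacb'
  #19 SA[19]=13  'cacbbbcaccbacb'
  #20 SA[20]=19  'caccbacb'
  #21 SA[21]=25  'cb'
  #22 SA[22]=22  'cbacb'
  #23 SA[23]=15  'cbbbcaccbacb'
  #24 SA[24]=7  'cbcaaccacbbbcaccbacb'
  #25 SA[25]=12  'ccacbbbcaccbacb'
  #26 SA[26]=21  'ccbacb'

SA = [5, 10, 2, 0, 24, 14, 6, 11, 20, 26, 23, 16, 17, 3, 8, 18, 4, 9, 1, 13, 19, 25, 22, 15, 7, 12, 21]
[i] adj suffixes → lcp
  [1] 5/10 → 3 ('aac')
  [2] 10/2 → 1 ('a')
  [3] 2/0 → 1 ('a')
  [4] 0/24 → 2 ('ac')
  [5] 24/14 → 3 ('acb')
  [6] 14/6 → 3 ('acb')
  [7] 6/11 → 2 ('ac')
  [8] 11/20 → 3 ('acc')
  [9] 20/26 → 0 ('')
  [10] 26/23 → 1 ('b')
  [11] 23/16 → 1 ('b')
  [12] 16/17 → 2 ('bb')
  [13] 17/3 → 1 ('b')
  [14] 3/8 → 5 ('bcaac')
  [15] 8/18 → 3 ('bca')
  [16] 18/4 → 0 ('')
  [17] 4/9 → 4 ('caac')
  [18] 9/1 → 2 ('ca')
  [19] 1/13 → 2 ('ca')
  [20] 13/19 → 3 ('cac')
  [21] 19/25 → 1 ('c')
  [22] 25/22 → 2 ('cb')
  [23] 22/15 → 2 ('cb')
  [24] 15/7 → 2 ('cb')
  [25] 7/12 → 1 ('c')
  [26] 12/21 → 2 ('cc')

n(n+1)/2 = 27·28/2 = 378
Σ LCP = 0 + 3 + 1 + 1 + 2 + 3 + 3 + 2 + 3 + 0 + 1 + 1 + 2 + 1 + 5 + 3 + 0 + 4 + 2 + 2 + 3 + 1 + 2 + 2 + 2 + 1 + 2 = 52
distinct = 378 − 52 = 326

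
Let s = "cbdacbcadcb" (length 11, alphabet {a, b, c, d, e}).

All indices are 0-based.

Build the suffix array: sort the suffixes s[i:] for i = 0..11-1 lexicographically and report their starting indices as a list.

rank | idx | suffix
   0 |   3 | acbcadcb
   1 |   7 | adcb
   2 |  10 | b
   3 |   5 | bcadcb
   4 |   1 | bdacbcadcb
   5 |   6 | cadcb
   6 |   9 | cb
   7 |   4 | cbcadcb
   8 |   0 | cbdacbcadcb
   9 |   2 | dacbcadcb
  10 |   8 | dcb

[3, 7, 10, 5, 1, 6, 9, 4, 0, 2, 8]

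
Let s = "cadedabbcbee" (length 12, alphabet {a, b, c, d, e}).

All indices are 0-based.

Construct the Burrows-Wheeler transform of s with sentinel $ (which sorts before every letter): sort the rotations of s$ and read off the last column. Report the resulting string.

rank  rotation       last
    0  $cadedabbcbee  e
    1  abbcbee$caded  d
    2  adedabbcbee$c  c
    3  bbcbee$cadeda  a
    4  bcbee$cadedab  b
    5  bee$cadedabbc  c
    6  cadedabbcbee$  $
    7  cbee$cadedabb  b
    8  dabbcbee$cade  e
    9  dedabbcbee$ca  a
   10  e$cadedabbcbe  e
   11  edabbcbee$cad  d
   12  ee$cadedabbcb  b

edcabc$beaedb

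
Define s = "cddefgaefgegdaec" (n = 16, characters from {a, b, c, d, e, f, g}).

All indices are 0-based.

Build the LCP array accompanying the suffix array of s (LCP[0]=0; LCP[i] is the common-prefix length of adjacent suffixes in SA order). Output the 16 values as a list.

rank→(start, suffix):
  0 → (13, 'aec')
  1 → (6, 'aefgegdaec')
  2 → (15, 'c')
  3 → (0, 'cddefgaefgegdaec')
  4 → (12, 'daec')
  5 → (1, 'ddefgaefgegdaec')
  6 → (2, 'defgaefgegdaec')
  7 → (14, 'ec')
  8 → (3, 'efgaefgegdaec')
  9 → (7, 'efgegdaec')
  10 → (10, 'egdaec')
  11 → (4, 'fgaefgegdaec')
  12 → (8, 'fgegdaec')
  13 → (5, 'gaefgegdaec')
  14 → (11, 'gdaec')
  15 → (9, 'gegdaec')

SA = [13, 6, 15, 0, 12, 1, 2, 14, 3, 7, 10, 4, 8, 5, 11, 9]
rank  pair      lcp
   1  s[13:],s[6:]  2  'ae'
   2  s[6:],s[15:]  0  ''
   3  s[15:],s[0:]  1  'c'
   4  s[0:],s[12:]  0  ''
   5  s[12:],s[1:]  1  'd'
   6  s[1:],s[2:]  1  'd'
   7  s[2:],s[14:]  0  ''
   8  s[14:],s[3:]  1  'e'
   9  s[3:],s[7:]  3  'efg'
  10  s[7:],s[10:]  1  'e'
  11  s[10:],s[4:]  0  ''
  12  s[4:],s[8:]  2  'fg'
  13  s[8:],s[5:]  0  ''
  14  s[5:],s[11:]  1  'g'
  15  s[11:],s[9:]  1  'g'

[0, 2, 0, 1, 0, 1, 1, 0, 1, 3, 1, 0, 2, 0, 1, 1]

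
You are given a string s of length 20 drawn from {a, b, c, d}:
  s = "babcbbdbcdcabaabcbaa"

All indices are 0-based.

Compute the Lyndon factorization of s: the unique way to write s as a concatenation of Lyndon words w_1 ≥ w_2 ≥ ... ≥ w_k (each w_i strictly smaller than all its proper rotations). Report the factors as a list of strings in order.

["b", "abcbbdbcdc", "ab", "aabcb", "a", "a"]

emit factor 1: 'b' (i=0, period=1)
emit factor 2: 'abcbbdbcdc' (i=1, period=10)
emit factor 3: 'ab' (i=11, period=2)
emit factor 4: 'aabcb' (i=13, period=5)
emit factor 5: 'a' (i=18, period=1)
emit factor 6: 'a' (i=19, period=1)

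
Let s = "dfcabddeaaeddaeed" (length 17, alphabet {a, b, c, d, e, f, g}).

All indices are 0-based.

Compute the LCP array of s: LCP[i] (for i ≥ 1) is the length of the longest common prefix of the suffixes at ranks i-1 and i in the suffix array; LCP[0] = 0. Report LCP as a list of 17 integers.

rank→(start, suffix):
  0 → (8, 'aaeddaeed')
  1 → (3, 'abddeaaeddaeed')
  2 → (9, 'aeddaeed')
  3 → (13, 'aeed')
  4 → (4, 'bddeaaeddaeed')
  5 → (2, 'cabddeaaeddaeed')
  6 → (16, 'd')
  7 → (12, 'daeed')
  8 → (11, 'ddaeed')
  9 → (5, 'ddeaaeddaeed')
  10 → (6, 'deaaeddaeed')
  11 → (0, 'dfcabddeaaeddaeed')
  12 → (7, 'eaaeddaeed')
  13 → (15, 'ed')
  14 → (10, 'eddaeed')
  15 → (14, 'eed')
  16 → (1, 'fcabddeaaeddaeed')

SA = [8, 3, 9, 13, 4, 2, 16, 12, 11, 5, 6, 0, 7, 15, 10, 14, 1]
rank  pair      lcp
   1  s[8:],s[3:]  1  'a'
   2  s[3:],s[9:]  1  'a'
   3  s[9:],s[13:]  2  'ae'
   4  s[13:],s[4:]  0  ''
   5  s[4:],s[2:]  0  ''
   6  s[2:],s[16:]  0  ''
   7  s[16:],s[12:]  1  'd'
   8  s[12:],s[11:]  1  'd'
   9  s[11:],s[5:]  2  'dd'
  10  s[5:],s[6:]  1  'd'
  11  s[6:],s[0:]  1  'd'
  12  s[0:],s[7:]  0  ''
  13  s[7:],s[15:]  1  'e'
  14  s[15:],s[10:]  2  'ed'
  15  s[10:],s[14:]  1  'e'
  16  s[14:],s[1:]  0  ''

[0, 1, 1, 2, 0, 0, 0, 1, 1, 2, 1, 1, 0, 1, 2, 1, 0]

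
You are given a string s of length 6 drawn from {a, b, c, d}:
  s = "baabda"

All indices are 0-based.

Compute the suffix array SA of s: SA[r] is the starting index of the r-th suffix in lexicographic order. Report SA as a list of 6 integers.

rank | idx | suffix
   0 |   5 | a
   1 |   1 | aabda
   2 |   2 | abda
   3 |   0 | baabda
   4 |   3 | bda
   5 |   4 | da

[5, 1, 2, 0, 3, 4]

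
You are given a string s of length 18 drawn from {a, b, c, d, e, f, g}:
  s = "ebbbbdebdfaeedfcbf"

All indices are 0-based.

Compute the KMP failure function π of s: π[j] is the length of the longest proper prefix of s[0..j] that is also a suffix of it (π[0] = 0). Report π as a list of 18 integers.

π[0] = 0
j=1 s[j]='b': π[1]=0 (border '')
j=2 s[j]='b': π[2]=0 (border '')
j=3 s[j]='b': π[3]=0 (border '')
j=4 s[j]='b': π[4]=0 (border '')
j=5 s[j]='d': π[5]=0 (border '')
j=6 s[j]='e': π[6]=1 (border 'e')
j=7 s[j]='b': π[7]=2 (border 'eb')
j=8 s[j]='d': k: 2→0; π[8]=0 (border '')
j=9 s[j]='f': π[9]=0 (border '')
j=10 s[j]='a': π[10]=0 (border '')
j=11 s[j]='e': π[11]=1 (border 'e')
j=12 s[j]='e': k: 1→0; π[12]=1 (border 'e')
j=13 s[j]='d': k: 1→0; π[13]=0 (border '')
j=14 s[j]='f': π[14]=0 (border '')
j=15 s[j]='c': π[15]=0 (border '')
j=16 s[j]='b': π[16]=0 (border '')
j=17 s[j]='f': π[17]=0 (border '')

[0, 0, 0, 0, 0, 0, 1, 2, 0, 0, 0, 1, 1, 0, 0, 0, 0, 0]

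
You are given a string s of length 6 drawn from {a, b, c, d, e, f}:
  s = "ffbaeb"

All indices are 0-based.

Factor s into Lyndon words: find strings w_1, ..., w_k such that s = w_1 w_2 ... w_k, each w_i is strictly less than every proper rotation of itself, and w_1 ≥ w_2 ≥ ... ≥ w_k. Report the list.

["f", "f", "b", "aeb"]

emit factor 1: 'f' (i=0, period=1)
emit factor 2: 'f' (i=1, period=1)
emit factor 3: 'b' (i=2, period=1)
emit factor 4: 'aeb' (i=3, period=3)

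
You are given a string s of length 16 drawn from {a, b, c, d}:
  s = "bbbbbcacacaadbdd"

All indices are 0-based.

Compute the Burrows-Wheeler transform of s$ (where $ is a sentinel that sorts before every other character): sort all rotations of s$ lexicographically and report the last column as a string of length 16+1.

rank  rotation           last
    0  $bbbbbcacacaadbdd  d
    1  aadbdd$bbbbbcacac  c
    2  acaadbdd$bbbbbcac  c
    3  acacaadbdd$bbbbbc  c
    4  adbdd$bbbbbcacaca  a
    5  bbbbbcacacaadbdd$  $
    6  bbbbcacacaadbdd$b  b
    7  bbbcacacaadbdd$bb  b
    8  bbcacacaadbdd$bbb  b
    9  bcacacaadbdd$bbbb  b
   10  bdd$bbbbbcacacaad  d
   11  caadbdd$bbbbbcaca  a
   12  cacaadbdd$bbbbbca  a
   13  cacacaadbdd$bbbbb  b
   14  d$bbbbbcacacaadbd  d
   15  dbdd$bbbbbcacacaa  a
   16  dd$bbbbbcacacaadb  b

dccca$bbbbdaabdab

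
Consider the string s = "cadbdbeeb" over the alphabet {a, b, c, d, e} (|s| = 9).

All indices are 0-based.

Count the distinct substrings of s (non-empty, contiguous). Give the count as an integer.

40

rank→(start, suffix):
  0 → (1, 'adbdbeeb')
  1 → (8, 'b')
  2 → (3, 'bdbeeb')
  3 → (5, 'beeb')
  4 → (0, 'cadbdbeeb')
  5 → (2, 'dbdbeeb')
  6 → (4, 'dbeeb')
  7 → (7, 'eb')
  8 → (6, 'eeb')

SA = [1, 8, 3, 5, 0, 2, 4, 7, 6]
[i] adj suffixes → lcp
  [1] 1/8 → 0 ('')
  [2] 8/3 → 1 ('b')
  [3] 3/5 → 1 ('b')
  [4] 5/0 → 0 ('')
  [5] 0/2 → 0 ('')
  [6] 2/4 → 2 ('db')
  [7] 4/7 → 0 ('')
  [8] 7/6 → 1 ('e')

n(n+1)/2 = 9·10/2 = 45
Σ LCP = 0 + 0 + 1 + 1 + 0 + 0 + 2 + 0 + 1 = 5
distinct = 45 − 5 = 40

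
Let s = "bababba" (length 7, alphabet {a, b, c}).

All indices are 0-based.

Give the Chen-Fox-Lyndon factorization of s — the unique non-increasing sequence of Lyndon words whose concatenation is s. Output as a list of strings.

["b", "ababb", "a"]

emit factor 1: 'b' (i=0, period=1)
emit factor 2: 'ababb' (i=1, period=5)
emit factor 3: 'a' (i=6, period=1)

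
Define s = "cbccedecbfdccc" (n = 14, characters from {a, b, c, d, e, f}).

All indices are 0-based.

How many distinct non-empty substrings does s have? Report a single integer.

rank→(start, suffix):
  0 → (1, 'bccedecbfdccc')
  1 → (8, 'bfdccc')
  2 → (13, 'c')
  3 → (0, 'cbccedecbfdccc')
  4 → (7, 'cbfdccc')
  5 → (12, 'cc')
  6 → (11, 'ccc')
  7 → (2, 'ccedecbfdccc')
  8 → (3, 'cedecbfdccc')
  9 → (10, 'dccc')
  10 → (5, 'decbfdccc')
  11 → (6, 'ecbfdccc')
  12 → (4, 'edecbfdccc')
  13 → (9, 'fdccc')

SA = [1, 8, 13, 0, 7, 12, 11, 2, 3, 10, 5, 6, 4, 9]
[i] adj suffixes → lcp
  [1] 1/8 → 1 ('b')
  [2] 8/13 → 0 ('')
  [3] 13/0 → 1 ('c')
  [4] 0/7 → 2 ('cb')
  [5] 7/12 → 1 ('c')
  [6] 12/11 → 2 ('cc')
  [7] 11/2 → 2 ('cc')
  [8] 2/3 → 1 ('c')
  [9] 3/10 → 0 ('')
  [10] 10/5 → 1 ('d')
  [11] 5/6 → 0 ('')
  [12] 6/4 → 1 ('e')
  [13] 4/9 → 0 ('')

n(n+1)/2 = 14·15/2 = 105
Σ LCP = 0 + 1 + 0 + 1 + 2 + 1 + 2 + 2 + 1 + 0 + 1 + 0 + 1 + 0 = 12
distinct = 105 − 12 = 93

93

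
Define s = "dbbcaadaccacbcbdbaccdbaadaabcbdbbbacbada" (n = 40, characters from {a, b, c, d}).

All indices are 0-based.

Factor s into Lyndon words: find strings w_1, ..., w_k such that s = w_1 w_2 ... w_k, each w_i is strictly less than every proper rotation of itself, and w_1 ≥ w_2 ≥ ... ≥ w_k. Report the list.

["d", "bbc", "aadaccacbcbdbaccdb", "aad", "aabcbdbbbacbad", "a"]

emit factor 1: 'd' (i=0, period=1)
emit factor 2: 'bbc' (i=1, period=3)
emit factor 3: 'aadaccacbcbdbaccdb' (i=4, period=18)
emit factor 4: 'aad' (i=22, period=3)
emit factor 5: 'aabcbdbbbacbad' (i=25, period=14)
emit factor 6: 'a' (i=39, period=1)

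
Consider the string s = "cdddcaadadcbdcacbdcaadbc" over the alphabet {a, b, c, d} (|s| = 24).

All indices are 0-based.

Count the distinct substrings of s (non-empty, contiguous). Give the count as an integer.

sorted suffixes:
  #0 SA[0]=5  'aadadcbdcacbdcaadbc'
  #1 SA[1]=19  'aadbc'
  #2 SA[2]=14  'acbdcaadbc'
  #3 SA[3]=6  'adadcbdcacbdcaadbc'
  #4 SA[4]=20  'adbc'
  #5 SA[5]=8  'adcbdcacbdcaadbc'
  #6 SA[6]=22  'bc'
  #7 SA[7]=16  'bdcaadbc'
  #8 SA[8]=11  'bdcacbdcaadbc'
  #9 SA[9]=23  'c'
  #10 SA[10]=4  'caadadcbdcacbdcaadbc'
  #11 SA[11]=18  'caadbc'
  #12 SA[12]=13  'cacbdcaadbc'
  #13 SA[13]=15  'cbdcaadbc'
  #14 SA[14]=10  'cbdcacbdcaadbc'
  #15 SA[15]=0  'cdddcaadadcbdcacbdcaadbc'
  #16 SA[16]=7  'dadcbdcacbdcaadbc'
  #17 SA[17]=21  'dbc'
  #18 SA[18]=3  'dcaadadcbdcacbdcaadbc'
  #19 SA[19]=17  'dcaadbc'
  #20 SA[20]=12  'dcacbdcaadbc'
  #21 SA[21]=9  'dcbdcacbdcaadbc'
  #22 SA[22]=2  'ddcaadadcbdcacbdcaadbc'
  #23 SA[23]=1  'dddcaadadcbdcacbdcaadbc'

SA = [5, 19, 14, 6, 20, 8, 22, 16, 11, 23, 4, 18, 13, 15, 10, 0, 7, 21, 3, 17, 12, 9, 2, 1]
i: (SA[i-1],SA[i]) lcp shared
  1: (5,19) 3 'aad'
  2: (19,14) 1 'a'
  3: (14,6) 1 'a'
  4: (6,20) 2 'ad'
  5: (20,8) 2 'ad'
  6: (8,22) 0 ''
  7: (22,16) 1 'b'
  8: (16,11) 4 'bdca'
  9: (11,23) 0 ''
  10: (23,4) 1 'c'
  11: (4,18) 4 'caad'
  12: (18,13) 2 'ca'
  13: (13,15) 1 'c'
  14: (15,10) 5 'cbdca'
  15: (10,0) 1 'c'
  16: (0,7) 0 ''
  17: (7,21) 1 'd'
  18: (21,3) 1 'd'
  19: (3,17) 5 'dcaad'
  20: (17,12) 3 'dca'
  21: (12,9) 2 'dc'
  22: (9,2) 1 'd'
  23: (2,1) 2 'dd'

n(n+1)/2 = 24·25/2 = 300
Σ LCP = 0 + 3 + 1 + 1 + 2 + 2 + 0 + 1 + 4 + 0 + 1 + 4 + 2 + 1 + 5 + 1 + 0 + 1 + 1 + 5 + 3 + 2 + 1 + 2 = 43
distinct = 300 − 43 = 257

257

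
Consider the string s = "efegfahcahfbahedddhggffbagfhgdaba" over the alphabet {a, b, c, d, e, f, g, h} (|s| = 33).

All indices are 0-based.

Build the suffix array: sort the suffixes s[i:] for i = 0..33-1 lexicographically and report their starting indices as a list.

rank | idx | suffix
   0 |  32 | a
   1 |  30 | aba
   2 |  24 | agfhgdaba
   3 |   5 | ahcahfbahedddhggffbagfhgdaba
   4 |  12 | ahedddhggffbagfhgdaba
   5 |   8 | ahfbahedddhggffbagfhgdaba
   6 |  31 | ba
   7 |  23 | bagfhgdaba
   8 |  11 | bahedddhggffbagfhgdaba
   9 |   7 | cahfbahedddhggffbagfhgdaba
  10 |  29 | daba
  11 |  15 | dddhggffbagfhgdaba
  12 |  16 | ddhggffbagfhgdaba
  13 |  17 | dhggffbagfhgdaba
  14 |  14 | edddhggffbagfhgdaba
  15 |   0 | efegfahcahfbahedddhggffbagfhgdaba
  16 |   2 | egfahcahfbahedddhggffbagfhgdaba
  17 |   4 | fahcahfbahedddhggffbagfhgdaba
  18 |  22 | fbagfhgdaba
  19 |  10 | fbahedddhggffbagfhgdaba
  20 |   1 | fegfahcahfbahedddhggffbagfhgdaba
  21 |  21 | ffbagfhgdaba
  22 |  26 | fhgdaba
  23 |  28 | gdaba
  24 |   3 | gfahcahfbahedddhggffbagfhgdaba
  25 |  20 | gffbagfhgdaba
  26 |  25 | gfhgdaba
  27 |  19 | ggffbagfhgdaba
  28 |   6 | hcahfbahedddhggffbagfhgdaba
  29 |  13 | hedddhggffbagfhgdaba
  30 |   9 | hfbahedddhggffbagfhgdaba
  31 |  27 | hgdaba
  32 |  18 | hggffbagfhgdaba

[32, 30, 24, 5, 12, 8, 31, 23, 11, 7, 29, 15, 16, 17, 14, 0, 2, 4, 22, 10, 1, 21, 26, 28, 3, 20, 25, 19, 6, 13, 9, 27, 18]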